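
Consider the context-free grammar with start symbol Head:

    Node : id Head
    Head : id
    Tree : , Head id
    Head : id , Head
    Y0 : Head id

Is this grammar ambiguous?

(Node, Y0, Tree are unreachable from Head, so their rules don't affect L(Head).) Right-recursive list with a separator: after each atom, whether the separator follows determines the rule. One parse per string.

Unambiguous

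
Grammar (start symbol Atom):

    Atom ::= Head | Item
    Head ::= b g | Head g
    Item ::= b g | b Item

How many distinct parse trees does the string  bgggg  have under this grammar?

1

Parse trees for bgggg:
  [Atom [Head [Head [Head [Head b g] g] g] g]]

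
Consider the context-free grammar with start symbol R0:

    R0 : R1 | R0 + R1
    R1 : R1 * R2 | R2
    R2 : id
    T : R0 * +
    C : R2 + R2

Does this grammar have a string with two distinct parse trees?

(T, C are unreachable from R0, so their rules don't affect L(R0).) R0 → R0 + R1 | R1  ;  R1 → R1 * R2 | R2  — a left-associative chain with R2 at the bottom. Each string factors uniquely by precedence.

Unambiguous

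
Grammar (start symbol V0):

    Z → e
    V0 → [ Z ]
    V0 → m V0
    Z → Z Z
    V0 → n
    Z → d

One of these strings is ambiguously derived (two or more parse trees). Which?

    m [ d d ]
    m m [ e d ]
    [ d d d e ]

m [ d d ]: 1 tree
m m [ e d ]: 1 tree
[ d d d e ]: 5 trees

[ d d d e ]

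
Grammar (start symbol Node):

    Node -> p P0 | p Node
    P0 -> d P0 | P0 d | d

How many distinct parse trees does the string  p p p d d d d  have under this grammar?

8

Parse trees for p p p d d d d:
  [Node p [Node p [Node p [P0 d [P0 d [P0 d [P0 d]]]]]]]
  [Node p [Node p [Node p [P0 d [P0 d [P0 [P0 d] d]]]]]]
  [Node p [Node p [Node p [P0 d [P0 [P0 d [P0 d]] d]]]]]
  [Node p [Node p [Node p [P0 d [P0 [P0 [P0 d] d] d]]]]]
  [Node p [Node p [Node p [P0 [P0 d [P0 d [P0 d]]] d]]]]
  [Node p [Node p [Node p [P0 [P0 d [P0 [P0 d] d]] d]]]]
  [Node p [Node p [Node p [P0 [P0 [P0 d [P0 d]] d] d]]]]
  [Node p [Node p [Node p [P0 [P0 [P0 [P0 d] d] d] d]]]]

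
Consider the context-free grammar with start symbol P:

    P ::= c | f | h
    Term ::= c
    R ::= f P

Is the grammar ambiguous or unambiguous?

Only P is reachable from P; ignoring the rest: Restricted to the reachable nonterminals, every rule has the form A → t or A → t B, and no two rules for the same A share a first terminal. The grammar encodes a DFA — one run per string.

Unambiguous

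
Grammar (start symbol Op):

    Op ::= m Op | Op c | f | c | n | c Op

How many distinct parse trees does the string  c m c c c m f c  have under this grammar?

Parse trees for c m c c c m f c:
  [Op [Op c [Op m [Op c [Op c [Op c [Op m [Op f]]]]]]] c]
  [Op c [Op m [Op [Op c [Op c [Op c [Op m [Op f]]]]] c]]]
  [Op c [Op m [Op c [Op [Op c [Op c [Op m [Op f]]]] c]]]]
  [Op c [Op m [Op c [Op c [Op [Op c [Op m [Op f]]] c]]]]]
  [Op c [Op m [Op c [Op c [Op c [Op m [Op [Op f] c]]]]]]]
  [Op c [Op m [Op c [Op c [Op c [Op [Op m [Op f]] c]]]]]]
  [Op c [Op [Op m [Op c [Op c [Op c [Op m [Op f]]]]]] c]]

7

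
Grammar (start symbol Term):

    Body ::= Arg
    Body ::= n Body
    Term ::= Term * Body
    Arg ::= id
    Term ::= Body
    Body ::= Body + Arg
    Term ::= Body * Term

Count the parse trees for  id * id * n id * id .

Parse trees for id * id * n id * id:
  [Term [Term [Term [Term [Body [Arg id]]] * [Body [Arg id]]] * [Body n [Body [Arg id]]]] * [Body [Arg id]]]
  [Term [Term [Term [Body [Arg id]] * [Term [Body [Arg id]]]] * [Body n [Body [Arg id]]]] * [Body [Arg id]]]
  [Term [Term [Body [Arg id]] * [Term [Term [Body [Arg id]]] * [Body n [Body [Arg id]]]]] * [Body [Arg id]]]
  [Term [Term [Body [Arg id]] * [Term [Body [Arg id]] * [Term [Body n [Body [Arg id]]]]]] * [Body [Arg id]]]
  [Term [Body [Arg id]] * [Term [Term [Term [Body [Arg id]]] * [Body n [Body [Arg id]]]] * [Body [Arg id]]]]
  [Term [Body [Arg id]] * [Term [Term [Body [Arg id]] * [Term [Body n [Body [Arg id]]]]] * [Body [Arg id]]]]
  [Term [Body [Arg id]] * [Term [Body [Arg id]] * [Term [Term [Body n [Body [Arg id]]]] * [Body [Arg id]]]]]
  [Term [Body [Arg id]] * [Term [Body [Arg id]] * [Term [Body n [Body [Arg id]]] * [Term [Body [Arg id]]]]]]

8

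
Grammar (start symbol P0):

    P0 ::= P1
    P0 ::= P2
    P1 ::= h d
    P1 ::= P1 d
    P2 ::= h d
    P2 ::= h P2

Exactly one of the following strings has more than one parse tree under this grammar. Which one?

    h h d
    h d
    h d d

h h d: 1 tree
h d: 2 trees
h d d: 1 tree

h d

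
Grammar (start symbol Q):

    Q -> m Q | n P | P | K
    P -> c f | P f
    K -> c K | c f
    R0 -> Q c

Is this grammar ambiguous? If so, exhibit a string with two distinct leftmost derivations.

Witness: c f

Derivation 1: Q ⇒ P ⇒ c f
Derivation 2: Q ⇒ K ⇒ c f

Two distinct leftmost derivations for the same string.

Ambiguous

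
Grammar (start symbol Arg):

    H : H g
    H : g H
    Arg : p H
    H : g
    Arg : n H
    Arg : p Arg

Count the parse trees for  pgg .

Parse trees for pgg:
  [Arg p [H [H g] g]]
  [Arg p [H g [H g]]]

2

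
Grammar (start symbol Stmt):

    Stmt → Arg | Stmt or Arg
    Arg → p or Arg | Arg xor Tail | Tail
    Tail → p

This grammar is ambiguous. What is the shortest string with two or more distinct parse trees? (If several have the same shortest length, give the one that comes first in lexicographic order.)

p or p

length 1: no string has ≥2 trees
length 3: p or p has 2 parse trees

Two derivations of p or p:
  Stmt ⇒ Arg ⇒ p or Arg ⇒ p or Tail ⇒ p or p
  Stmt ⇒ Stmt or Arg ⇒ Arg or Arg ⇒ Tail or Arg ⇒ p or Arg ⇒ p or Tail ⇒ p or p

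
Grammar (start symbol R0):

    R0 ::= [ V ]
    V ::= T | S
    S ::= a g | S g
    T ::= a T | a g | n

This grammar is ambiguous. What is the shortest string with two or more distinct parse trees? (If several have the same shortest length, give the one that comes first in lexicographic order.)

length 3: no string has ≥2 trees
length 4: [ a g ] has 2 parse trees

Two derivations of [ a g ]:
  R0 ⇒ [ V ] ⇒ [ T ] ⇒ [ a g ]
  R0 ⇒ [ V ] ⇒ [ S ] ⇒ [ a g ]

[ a g ]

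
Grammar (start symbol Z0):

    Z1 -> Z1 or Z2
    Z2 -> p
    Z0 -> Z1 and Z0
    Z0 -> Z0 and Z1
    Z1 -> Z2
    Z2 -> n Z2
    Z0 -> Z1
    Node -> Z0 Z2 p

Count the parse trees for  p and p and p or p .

4

Parse trees for p and p and p or p:
  [Z0 [Z1 [Z2 p]] and [Z0 [Z1 [Z2 p]] and [Z0 [Z1 [Z1 [Z2 p]] or [Z2 p]]]]]
  [Z0 [Z1 [Z2 p]] and [Z0 [Z0 [Z1 [Z2 p]]] and [Z1 [Z1 [Z2 p]] or [Z2 p]]]]
  [Z0 [Z0 [Z1 [Z2 p]] and [Z0 [Z1 [Z2 p]]]] and [Z1 [Z1 [Z2 p]] or [Z2 p]]]
  [Z0 [Z0 [Z0 [Z1 [Z2 p]]] and [Z1 [Z2 p]]] and [Z1 [Z1 [Z2 p]] or [Z2 p]]]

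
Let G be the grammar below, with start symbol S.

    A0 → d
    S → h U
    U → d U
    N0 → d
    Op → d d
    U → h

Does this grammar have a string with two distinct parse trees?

Only S, U are reachable from S; ignoring the rest: The reachable rules are right-linear with at most one rule per (nonterminal, next-terminal) pair. Each input token forces the next rule, so parsing is deterministic.

Unambiguous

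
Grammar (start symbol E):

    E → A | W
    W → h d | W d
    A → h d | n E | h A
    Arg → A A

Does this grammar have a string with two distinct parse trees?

Ambiguous

Witness: h d

Derivation 1: E ⇒ A ⇒ h d
Derivation 2: E ⇒ W ⇒ h d

Two distinct leftmost derivations for the same string.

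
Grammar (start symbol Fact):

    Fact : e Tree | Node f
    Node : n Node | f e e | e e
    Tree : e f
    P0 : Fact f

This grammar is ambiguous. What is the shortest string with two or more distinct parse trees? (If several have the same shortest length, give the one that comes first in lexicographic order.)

e e f

length 3: e e f has 2 parse trees

Two derivations of e e f:
  Fact ⇒ e Tree ⇒ e e f
  Fact ⇒ Node f ⇒ e e f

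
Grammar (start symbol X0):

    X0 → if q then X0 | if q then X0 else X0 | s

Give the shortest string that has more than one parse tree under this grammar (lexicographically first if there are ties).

length 1: no string has ≥2 trees
length 4: no string has ≥2 trees
length 6: no string has ≥2 trees
length 7: no string has ≥2 trees
length 9: if q then if q then s else s has 2 parse trees

Two derivations of if q then if q then s else s:
  X0 ⇒ if q then X0 ⇒ if q then if q then X0 else X0 ⇒ if q then if q then s else X0 ⇒ if q then if q then s else s
  X0 ⇒ if q then X0 else X0 ⇒ if q then if q then X0 else X0 ⇒ if q then if q then s else X0 ⇒ if q then if q then s else s

if q then if q then s else s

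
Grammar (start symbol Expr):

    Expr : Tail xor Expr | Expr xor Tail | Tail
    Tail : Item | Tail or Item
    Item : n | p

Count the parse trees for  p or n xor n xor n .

4

Parse trees for p or n xor n xor n:
  [Expr [Tail [Tail [Item p]] or [Item n]] xor [Expr [Tail [Item n]] xor [Expr [Tail [Item n]]]]]
  [Expr [Tail [Tail [Item p]] or [Item n]] xor [Expr [Expr [Tail [Item n]]] xor [Tail [Item n]]]]
  [Expr [Expr [Tail [Tail [Item p]] or [Item n]] xor [Expr [Tail [Item n]]]] xor [Tail [Item n]]]
  [Expr [Expr [Expr [Tail [Tail [Item p]] or [Item n]]] xor [Tail [Item n]]] xor [Tail [Item n]]]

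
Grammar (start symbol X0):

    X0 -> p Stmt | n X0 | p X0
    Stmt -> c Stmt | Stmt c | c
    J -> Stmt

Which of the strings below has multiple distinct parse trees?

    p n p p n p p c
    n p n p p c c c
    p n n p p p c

p n p p n p p c: 1 tree
n p n p p c c c: 4 trees
p n n p p p c: 1 tree

n p n p p c c c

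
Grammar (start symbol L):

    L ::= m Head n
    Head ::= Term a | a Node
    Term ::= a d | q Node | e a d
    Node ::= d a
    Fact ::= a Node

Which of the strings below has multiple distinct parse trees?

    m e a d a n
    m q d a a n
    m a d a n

m a d a n

m e a d a n: 1 tree
m q d a a n: 1 tree
m a d a n: 2 trees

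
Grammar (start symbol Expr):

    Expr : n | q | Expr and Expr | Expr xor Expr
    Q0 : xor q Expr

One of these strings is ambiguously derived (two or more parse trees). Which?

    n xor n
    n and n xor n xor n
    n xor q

n xor n: 1 tree
n and n xor n xor n: 5 trees
n xor q: 1 tree

n and n xor n xor n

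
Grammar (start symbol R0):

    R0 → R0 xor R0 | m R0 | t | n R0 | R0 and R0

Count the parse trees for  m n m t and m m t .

4

Parse trees for m n m t and m m t:
  [R0 m [R0 n [R0 m [R0 [R0 t] and [R0 m [R0 m [R0 t]]]]]]]
  [R0 m [R0 n [R0 [R0 m [R0 t]] and [R0 m [R0 m [R0 t]]]]]]
  [R0 m [R0 [R0 n [R0 m [R0 t]]] and [R0 m [R0 m [R0 t]]]]]
  [R0 [R0 m [R0 n [R0 m [R0 t]]]] and [R0 m [R0 m [R0 t]]]]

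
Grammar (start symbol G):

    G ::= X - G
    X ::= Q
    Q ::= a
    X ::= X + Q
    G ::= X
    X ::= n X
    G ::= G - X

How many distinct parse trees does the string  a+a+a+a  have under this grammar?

Parse trees for a+a+a+a:
  [G [X [X [X [X [Q a]] + [Q a]] + [Q a]] + [Q a]]]

1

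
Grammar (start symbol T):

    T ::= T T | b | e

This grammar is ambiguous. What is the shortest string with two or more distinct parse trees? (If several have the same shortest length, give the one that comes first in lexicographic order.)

length 1: no string has ≥2 trees
length 2: no string has ≥2 trees
length 3: b b b has 2 parse trees

Two derivations of b b b:
  T ⇒ T T ⇒ T T T ⇒ b T T ⇒ b b T ⇒ b b b
  T ⇒ T T ⇒ b T ⇒ b T T ⇒ b b T ⇒ b b b

b b b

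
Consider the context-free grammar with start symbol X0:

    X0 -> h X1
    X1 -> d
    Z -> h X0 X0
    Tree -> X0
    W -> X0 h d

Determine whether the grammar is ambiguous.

Only X0, X1 are reachable from X0; ignoring the rest: Restricted to the reachable nonterminals, every rule has the form A → t or A → t B, and no two rules for the same A share a first terminal. The grammar encodes a DFA — one run per string.

Unambiguous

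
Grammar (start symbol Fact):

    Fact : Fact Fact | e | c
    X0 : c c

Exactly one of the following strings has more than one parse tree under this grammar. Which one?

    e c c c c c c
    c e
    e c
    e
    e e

e c c c c c c: 132 trees
c e: 1 tree
e c: 1 tree
e: 1 tree
e e: 1 tree

e c c c c c c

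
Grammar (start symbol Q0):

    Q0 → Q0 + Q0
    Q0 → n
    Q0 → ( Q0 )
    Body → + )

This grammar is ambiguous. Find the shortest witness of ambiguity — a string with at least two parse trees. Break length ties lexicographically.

length 1: no string has ≥2 trees
length 3: no string has ≥2 trees
length 5: n + n + n has 2 parse trees

Two derivations of n + n + n:
  Q0 ⇒ Q0 + Q0 ⇒ Q0 + Q0 + Q0 ⇒ n + Q0 + Q0 ⇒ n + n + Q0 ⇒ n + n + n
  Q0 ⇒ Q0 + Q0 ⇒ n + Q0 ⇒ n + Q0 + Q0 ⇒ n + n + Q0 ⇒ n + n + n

n + n + n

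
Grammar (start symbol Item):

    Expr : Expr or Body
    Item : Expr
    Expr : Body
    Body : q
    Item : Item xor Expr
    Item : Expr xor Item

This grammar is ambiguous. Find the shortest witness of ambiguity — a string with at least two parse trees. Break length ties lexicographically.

q xor q

length 1: no string has ≥2 trees
length 3: q xor q has 2 parse trees

Two derivations of q xor q:
  Item ⇒ Item xor Expr ⇒ Expr xor Expr ⇒ Body xor Expr ⇒ q xor Expr ⇒ q xor Body ⇒ q xor q
  Item ⇒ Expr xor Item ⇒ Body xor Item ⇒ q xor Item ⇒ q xor Expr ⇒ q xor Body ⇒ q xor q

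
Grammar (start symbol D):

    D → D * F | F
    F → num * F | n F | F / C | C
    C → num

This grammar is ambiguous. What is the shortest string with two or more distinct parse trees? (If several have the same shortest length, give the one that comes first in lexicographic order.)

length 1: no string has ≥2 trees
length 2: no string has ≥2 trees
length 3: num * num has 2 parse trees

Two derivations of num * num:
  D ⇒ D * F ⇒ F * F ⇒ C * F ⇒ num * F ⇒ num * C ⇒ num * num
  D ⇒ F ⇒ num * F ⇒ num * C ⇒ num * num

num * num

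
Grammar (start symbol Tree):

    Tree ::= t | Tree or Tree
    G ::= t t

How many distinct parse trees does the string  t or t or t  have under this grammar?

2

Parse trees for t or t or t:
  [Tree [Tree t] or [Tree [Tree t] or [Tree t]]]
  [Tree [Tree [Tree t] or [Tree t]] or [Tree t]]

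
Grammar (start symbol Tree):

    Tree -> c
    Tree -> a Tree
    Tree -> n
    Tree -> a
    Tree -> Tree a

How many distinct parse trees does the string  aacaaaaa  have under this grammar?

Parse trees for aacaaaaa (showing first 6 of 21):
  [Tree a [Tree a [Tree [Tree [Tree [Tree [Tree [Tree c] a] a] a] a] a]]]
  [Tree a [Tree [Tree a [Tree [Tree [Tree [Tree [Tree c] a] a] a] a]] a]]
  [Tree a [Tree [Tree [Tree a [Tree [Tree [Tree [Tree c] a] a] a]] a] a]]
  [Tree a [Tree [Tree [Tree [Tree a [Tree [Tree [Tree c] a] a]] a] a] a]]
  [Tree a [Tree [Tree [Tree [Tree [Tree a [Tree [Tree c] a]] a] a] a] a]]
  [Tree a [Tree [Tree [Tree [Tree [Tree [Tree a [Tree c]] a] a] a] a] a]]

21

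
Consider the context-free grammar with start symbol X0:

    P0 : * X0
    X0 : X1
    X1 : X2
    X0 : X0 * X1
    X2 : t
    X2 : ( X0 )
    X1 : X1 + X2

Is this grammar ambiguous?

Unambiguous

(P0 is unreachable from X0, so its rules don't affect L(X0).) The grammar is stratified — X0 handles '*' (left-recursive), X1 handles '+', X2 atoms. Each operator has a fixed associativity and precedence level, so every string has one parse.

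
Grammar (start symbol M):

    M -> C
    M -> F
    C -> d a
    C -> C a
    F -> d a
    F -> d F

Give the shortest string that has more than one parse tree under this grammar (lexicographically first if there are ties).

length 2: d a has 2 parse trees

Two derivations of d a:
  M ⇒ C ⇒ d a
  M ⇒ F ⇒ d a

d a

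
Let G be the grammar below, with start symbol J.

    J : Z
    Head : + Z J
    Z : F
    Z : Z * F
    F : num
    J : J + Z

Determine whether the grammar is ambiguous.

Only J, Z, F are reachable from J; ignoring the rest: The grammar is stratified — J handles '+' (left-recursive), Z handles '*', F atoms. Each operator has a fixed associativity and precedence level, so every string has one parse.

Unambiguous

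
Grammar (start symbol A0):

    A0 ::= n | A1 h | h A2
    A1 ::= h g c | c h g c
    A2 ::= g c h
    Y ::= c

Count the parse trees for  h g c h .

2

Parse trees for h g c h:
  [A0 [A1 h g c] h]
  [A0 h [A2 g c h]]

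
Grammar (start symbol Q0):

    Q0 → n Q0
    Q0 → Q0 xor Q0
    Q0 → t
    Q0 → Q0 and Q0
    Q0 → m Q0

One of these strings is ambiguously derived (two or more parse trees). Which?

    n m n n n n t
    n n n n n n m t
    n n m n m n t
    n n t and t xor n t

n m n n n n t: 1 tree
n n n n n n m t: 1 tree
n n m n m n t: 1 tree
n n t and t xor n t: 9 trees

n n t and t xor n t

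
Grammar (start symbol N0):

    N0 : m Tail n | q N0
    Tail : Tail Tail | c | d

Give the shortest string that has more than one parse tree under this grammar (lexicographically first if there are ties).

length 3: no string has ≥2 trees
length 4: no string has ≥2 trees
length 5: m c c c n has 2 parse trees

Two derivations of m c c c n:
  N0 ⇒ m Tail n ⇒ m Tail Tail n ⇒ m Tail Tail Tail n ⇒ m c Tail Tail n ⇒ m c c Tail n ⇒ m c c c n
  N0 ⇒ m Tail n ⇒ m Tail Tail n ⇒ m c Tail n ⇒ m c Tail Tail n ⇒ m c c Tail n ⇒ m c c c n

m c c c n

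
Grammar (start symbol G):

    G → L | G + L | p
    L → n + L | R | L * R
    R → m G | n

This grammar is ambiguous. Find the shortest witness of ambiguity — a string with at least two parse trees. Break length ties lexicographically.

n + n

length 1: no string has ≥2 trees
length 2: no string has ≥2 trees
length 3: n + n has 2 parse trees

Two derivations of n + n:
  G ⇒ L ⇒ n + L ⇒ n + R ⇒ n + n
  G ⇒ G + L ⇒ L + L ⇒ R + L ⇒ n + L ⇒ n + R ⇒ n + n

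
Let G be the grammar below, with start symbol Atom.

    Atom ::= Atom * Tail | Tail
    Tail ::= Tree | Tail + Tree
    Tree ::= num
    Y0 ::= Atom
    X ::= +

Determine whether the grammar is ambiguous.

Unambiguous

(Y0, X are unreachable from Atom, so their rules don't affect L(Atom).) This is a standard precedence ladder (Atom over Tail over Tree), with each level left-recursive on its own operator ('*' at Atom, '+' at Tail). That structure is LR(1), hence unambiguous.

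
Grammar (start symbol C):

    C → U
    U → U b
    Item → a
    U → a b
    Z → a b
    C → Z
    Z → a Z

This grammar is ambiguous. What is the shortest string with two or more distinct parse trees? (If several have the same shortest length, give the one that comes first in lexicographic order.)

length 2: a b has 2 parse trees

Two derivations of a b:
  C ⇒ U ⇒ a b
  C ⇒ Z ⇒ a b

a b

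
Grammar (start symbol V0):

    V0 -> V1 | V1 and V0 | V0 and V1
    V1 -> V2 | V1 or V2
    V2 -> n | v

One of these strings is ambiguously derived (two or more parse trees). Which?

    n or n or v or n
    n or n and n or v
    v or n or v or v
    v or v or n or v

n or n and n or v

n or n or v or n: 1 tree
n or n and n or v: 2 trees
v or n or v or v: 1 tree
v or v or n or v: 1 tree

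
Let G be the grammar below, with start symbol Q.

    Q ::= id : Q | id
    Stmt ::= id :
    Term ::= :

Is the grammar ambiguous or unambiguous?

Unambiguous

Only Q is reachable from Q; ignoring the rest: Right-recursive list with a separator: after each atom, whether the separator follows determines the rule. One parse per string.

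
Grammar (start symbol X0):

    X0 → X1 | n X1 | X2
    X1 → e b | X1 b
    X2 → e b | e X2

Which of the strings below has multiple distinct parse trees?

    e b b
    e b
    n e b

e b b: 1 tree
e b: 2 trees
n e b: 1 tree

e b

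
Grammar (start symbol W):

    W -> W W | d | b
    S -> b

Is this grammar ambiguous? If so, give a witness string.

Ambiguous

Witness: b b b

Derivation 1: W ⇒ W W ⇒ W W W ⇒ b W W ⇒ b b W ⇒ b b b
Derivation 2: W ⇒ W W ⇒ b W ⇒ b W W ⇒ b b W ⇒ b b b

Two distinct leftmost derivations for the same string.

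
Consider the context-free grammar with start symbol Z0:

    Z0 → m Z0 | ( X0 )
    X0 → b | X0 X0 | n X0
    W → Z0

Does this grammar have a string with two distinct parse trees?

Ambiguous

Witness: ( b b b )

Derivation 1: Z0 ⇒ ( X0 ) ⇒ ( X0 X0 ) ⇒ ( b X0 ) ⇒ ( b X0 X0 ) ⇒ ( b b X0 ) ⇒ ( b b b )
Derivation 2: Z0 ⇒ ( X0 ) ⇒ ( X0 X0 ) ⇒ ( X0 X0 X0 ) ⇒ ( b X0 X0 ) ⇒ ( b b X0 ) ⇒ ( b b b )

Two distinct leftmost derivations for the same string.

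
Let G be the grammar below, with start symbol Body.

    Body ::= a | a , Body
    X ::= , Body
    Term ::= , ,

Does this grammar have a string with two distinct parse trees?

Only Body is reachable from Body; ignoring the rest: Right-recursive list with a separator: after each atom, whether the separator follows determines the rule. One parse per string.

Unambiguous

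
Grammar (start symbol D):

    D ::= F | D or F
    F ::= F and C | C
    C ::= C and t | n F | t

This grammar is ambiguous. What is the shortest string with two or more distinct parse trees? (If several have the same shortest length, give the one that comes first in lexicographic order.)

length 1: no string has ≥2 trees
length 2: no string has ≥2 trees
length 3: t and t has 2 parse trees

Two derivations of t and t:
  D ⇒ F ⇒ F and C ⇒ C and C ⇒ t and C ⇒ t and t
  D ⇒ F ⇒ C ⇒ C and t ⇒ t and t

t and t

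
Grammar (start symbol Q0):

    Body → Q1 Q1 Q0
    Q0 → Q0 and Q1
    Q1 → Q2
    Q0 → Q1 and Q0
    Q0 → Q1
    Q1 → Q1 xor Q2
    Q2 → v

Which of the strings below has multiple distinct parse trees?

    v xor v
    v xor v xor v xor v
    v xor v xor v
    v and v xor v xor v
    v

v xor v: 1 tree
v xor v xor v xor v: 1 tree
v xor v xor v: 1 tree
v and v xor v xor v: 2 trees
v: 1 tree

v and v xor v xor v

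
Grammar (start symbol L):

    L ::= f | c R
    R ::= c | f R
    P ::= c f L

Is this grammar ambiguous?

Only L, R are reachable from L; ignoring the rest: Restricted to the reachable nonterminals, every rule has the form A → t or A → t B, and no two rules for the same A share a first terminal. The grammar encodes a DFA — one run per string.

Unambiguous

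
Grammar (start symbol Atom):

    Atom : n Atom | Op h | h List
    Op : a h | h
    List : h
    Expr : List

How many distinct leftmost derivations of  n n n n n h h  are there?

2

Parse trees for n n n n n h h:
  [Atom n [Atom n [Atom n [Atom n [Atom n [Atom [Op h] h]]]]]]
  [Atom n [Atom n [Atom n [Atom n [Atom n [Atom h [List h]]]]]]]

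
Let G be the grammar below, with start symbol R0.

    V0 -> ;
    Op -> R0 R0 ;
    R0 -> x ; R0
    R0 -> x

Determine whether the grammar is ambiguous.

Unambiguous

Only R0 is reachable from R0; ignoring the rest: Right-recursive list with a separator: after each atom, whether the separator follows determines the rule. One parse per string.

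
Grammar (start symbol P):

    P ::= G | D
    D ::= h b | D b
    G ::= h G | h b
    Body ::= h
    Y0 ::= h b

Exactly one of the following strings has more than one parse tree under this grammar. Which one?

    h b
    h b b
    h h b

h b

h b: 2 trees
h b b: 1 tree
h h b: 1 tree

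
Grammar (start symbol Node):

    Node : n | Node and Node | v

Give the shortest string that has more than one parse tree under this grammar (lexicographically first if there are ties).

length 1: no string has ≥2 trees
length 3: no string has ≥2 trees
length 5: n and n and n has 2 parse trees

Two derivations of n and n and n:
  Node ⇒ Node and Node ⇒ n and Node ⇒ n and Node and Node ⇒ n and n and Node ⇒ n and n and n
  Node ⇒ Node and Node ⇒ Node and Node and Node ⇒ n and Node and Node ⇒ n and n and Node ⇒ n and n and n

n and n and n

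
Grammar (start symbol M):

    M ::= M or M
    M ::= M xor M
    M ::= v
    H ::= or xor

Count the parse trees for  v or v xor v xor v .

5

Parse trees for v or v xor v xor v:
  [M [M v] or [M [M v] xor [M [M v] xor [M v]]]]
  [M [M v] or [M [M [M v] xor [M v]] xor [M v]]]
  [M [M [M v] or [M v]] xor [M [M v] xor [M v]]]
  [M [M [M v] or [M [M v] xor [M v]]] xor [M v]]
  [M [M [M [M v] or [M v]] xor [M v]] xor [M v]]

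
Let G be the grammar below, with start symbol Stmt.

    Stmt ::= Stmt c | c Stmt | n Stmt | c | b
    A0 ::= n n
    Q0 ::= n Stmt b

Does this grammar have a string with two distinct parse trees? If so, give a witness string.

Witness: c c

Derivation 1: Stmt ⇒ Stmt c ⇒ c c
Derivation 2: Stmt ⇒ c Stmt ⇒ c c

Two distinct leftmost derivations for the same string.

Ambiguous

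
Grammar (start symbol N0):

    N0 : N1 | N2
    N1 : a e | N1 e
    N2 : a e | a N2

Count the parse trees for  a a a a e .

1

Parse trees for a a a a e:
  [N0 [N2 a [N2 a [N2 a [N2 a e]]]]]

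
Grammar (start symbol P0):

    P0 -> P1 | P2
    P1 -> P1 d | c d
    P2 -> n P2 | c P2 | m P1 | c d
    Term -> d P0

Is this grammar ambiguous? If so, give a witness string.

Ambiguous

Witness: c d

Derivation 1: P0 ⇒ P1 ⇒ c d
Derivation 2: P0 ⇒ P2 ⇒ c d

Two distinct leftmost derivations for the same string.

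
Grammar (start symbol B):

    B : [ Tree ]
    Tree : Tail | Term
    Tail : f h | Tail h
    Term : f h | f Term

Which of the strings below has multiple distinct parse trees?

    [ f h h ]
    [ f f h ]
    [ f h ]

[ f h ]

[ f h h ]: 1 tree
[ f f h ]: 1 tree
[ f h ]: 2 trees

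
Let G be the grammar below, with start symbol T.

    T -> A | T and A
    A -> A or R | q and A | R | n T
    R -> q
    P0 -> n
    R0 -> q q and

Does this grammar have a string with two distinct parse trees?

Witness: q and q

Derivation 1: T ⇒ A ⇒ q and A ⇒ q and R ⇒ q and q
Derivation 2: T ⇒ T and A ⇒ A and A ⇒ R and A ⇒ q and A ⇒ q and R ⇒ q and q

Two distinct leftmost derivations for the same string.

Ambiguous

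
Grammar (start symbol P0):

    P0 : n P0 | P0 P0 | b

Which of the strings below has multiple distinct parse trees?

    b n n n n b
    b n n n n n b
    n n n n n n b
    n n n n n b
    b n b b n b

b n b b n b

b n n n n b: 1 tree
b n n n n n b: 1 tree
n n n n n n b: 1 tree
n n n n n b: 1 tree
b n b b n b: 9 trees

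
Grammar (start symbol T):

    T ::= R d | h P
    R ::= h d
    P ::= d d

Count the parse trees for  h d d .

2

Parse trees for h d d:
  [T [R h d] d]
  [T h [P d d]]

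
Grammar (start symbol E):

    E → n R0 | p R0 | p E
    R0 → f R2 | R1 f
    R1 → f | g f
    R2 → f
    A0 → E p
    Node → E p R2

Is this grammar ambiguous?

Witness: n f f

Derivation 1: E ⇒ n R0 ⇒ n f R2 ⇒ n f f
Derivation 2: E ⇒ n R0 ⇒ n R1 f ⇒ n f f

Two distinct leftmost derivations for the same string.

Ambiguous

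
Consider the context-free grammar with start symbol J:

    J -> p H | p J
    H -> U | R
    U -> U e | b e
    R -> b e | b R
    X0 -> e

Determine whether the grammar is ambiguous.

Ambiguous

Witness: p b e

Derivation 1: J ⇒ p H ⇒ p U ⇒ p b e
Derivation 2: J ⇒ p H ⇒ p R ⇒ p b e

Two distinct leftmost derivations for the same string.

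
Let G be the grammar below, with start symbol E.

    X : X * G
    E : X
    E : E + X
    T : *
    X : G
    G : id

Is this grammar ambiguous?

Only E, X, G are reachable from E; ignoring the rest: The grammar is stratified — E handles '+' (left-recursive), X handles '*', G atoms. Each operator has a fixed associativity and precedence level, so every string has one parse.

Unambiguous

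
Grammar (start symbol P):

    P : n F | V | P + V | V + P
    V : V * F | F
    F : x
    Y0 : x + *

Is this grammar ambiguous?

Witness: x + x

Derivation 1: P ⇒ P + V ⇒ V + V ⇒ F + V ⇒ x + V ⇒ x + F ⇒ x + x
Derivation 2: P ⇒ V + P ⇒ F + P ⇒ x + P ⇒ x + V ⇒ x + F ⇒ x + x

Two distinct leftmost derivations for the same string.

Ambiguous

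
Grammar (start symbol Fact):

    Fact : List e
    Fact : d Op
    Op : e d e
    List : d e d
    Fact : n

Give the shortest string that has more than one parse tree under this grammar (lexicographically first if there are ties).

d e d e

length 1: no string has ≥2 trees
length 4: d e d e has 2 parse trees

Two derivations of d e d e:
  Fact ⇒ List e ⇒ d e d e
  Fact ⇒ d Op ⇒ d e d e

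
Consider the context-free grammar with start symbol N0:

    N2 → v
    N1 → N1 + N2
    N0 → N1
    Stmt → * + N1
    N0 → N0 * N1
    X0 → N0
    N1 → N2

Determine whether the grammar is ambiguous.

(Stmt, X0 are unreachable from N0, so their rules don't affect L(N0).) The grammar is stratified — N0 handles '*' (left-recursive), N1 handles '+', N2 atoms. Each operator has a fixed associativity and precedence level, so every string has one parse.

Unambiguous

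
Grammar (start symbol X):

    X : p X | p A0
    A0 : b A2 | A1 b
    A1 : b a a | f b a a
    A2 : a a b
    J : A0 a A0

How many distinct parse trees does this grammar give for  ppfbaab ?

1

Parse trees for ppfbaab:
  [X p [X p [A0 [A1 f b a a] b]]]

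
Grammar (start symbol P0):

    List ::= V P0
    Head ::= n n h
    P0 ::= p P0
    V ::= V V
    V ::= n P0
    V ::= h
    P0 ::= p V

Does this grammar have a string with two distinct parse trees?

Ambiguous

Witness: p h h h

Derivation 1: P0 ⇒ p V ⇒ p V V ⇒ p V V V ⇒ p h V V ⇒ p h h V ⇒ p h h h
Derivation 2: P0 ⇒ p V ⇒ p V V ⇒ p h V ⇒ p h V V ⇒ p h h V ⇒ p h h h

Two distinct leftmost derivations for the same string.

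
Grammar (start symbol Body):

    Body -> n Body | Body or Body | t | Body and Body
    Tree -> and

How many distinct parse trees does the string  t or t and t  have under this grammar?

Parse trees for t or t and t:
  [Body [Body t] or [Body [Body t] and [Body t]]]
  [Body [Body [Body t] or [Body t]] and [Body t]]

2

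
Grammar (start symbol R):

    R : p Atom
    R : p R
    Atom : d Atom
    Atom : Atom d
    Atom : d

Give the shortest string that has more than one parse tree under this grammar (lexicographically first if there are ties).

p d d

length 2: no string has ≥2 trees
length 3: p d d has 2 parse trees

Two derivations of p d d:
  R ⇒ p Atom ⇒ p d Atom ⇒ p d d
  R ⇒ p Atom ⇒ p Atom d ⇒ p d d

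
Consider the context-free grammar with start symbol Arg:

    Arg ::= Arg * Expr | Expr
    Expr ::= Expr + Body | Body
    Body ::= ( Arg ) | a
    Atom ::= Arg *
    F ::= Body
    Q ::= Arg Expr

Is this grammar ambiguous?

(Atom, F, Q are unreachable from Arg, so their rules don't affect L(Arg).) This is a standard precedence ladder (Arg over Expr over Body), with each level left-recursive on its own operator ('*' at Arg, '+' at Expr). That structure is LR(1), hence unambiguous.

Unambiguous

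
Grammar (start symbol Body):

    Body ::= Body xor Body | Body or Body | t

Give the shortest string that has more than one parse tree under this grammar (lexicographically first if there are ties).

t or t or t

length 1: no string has ≥2 trees
length 3: no string has ≥2 trees
length 5: t or t or t has 2 parse trees

Two derivations of t or t or t:
  Body ⇒ Body or Body ⇒ Body or Body or Body ⇒ t or Body or Body ⇒ t or t or Body ⇒ t or t or t
  Body ⇒ Body or Body ⇒ t or Body ⇒ t or Body or Body ⇒ t or t or Body ⇒ t or t or t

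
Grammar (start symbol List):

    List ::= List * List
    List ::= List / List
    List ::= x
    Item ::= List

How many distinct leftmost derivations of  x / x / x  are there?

Parse trees for x / x / x:
  [List [List x] / [List [List x] / [List x]]]
  [List [List [List x] / [List x]] / [List x]]

2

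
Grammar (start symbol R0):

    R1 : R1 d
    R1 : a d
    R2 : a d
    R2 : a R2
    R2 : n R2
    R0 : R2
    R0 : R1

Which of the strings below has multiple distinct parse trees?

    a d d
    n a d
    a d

a d

a d d: 1 tree
n a d: 1 tree
a d: 2 trees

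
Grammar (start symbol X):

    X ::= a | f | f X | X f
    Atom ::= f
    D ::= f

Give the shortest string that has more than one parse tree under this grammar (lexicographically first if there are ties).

f f

length 1: no string has ≥2 trees
length 2: f f has 2 parse trees

Two derivations of f f:
  X ⇒ f X ⇒ f f
  X ⇒ X f ⇒ f f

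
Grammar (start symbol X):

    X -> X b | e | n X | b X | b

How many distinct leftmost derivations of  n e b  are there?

Parse trees for n e b:
  [X [X n [X e]] b]
  [X n [X [X e] b]]

2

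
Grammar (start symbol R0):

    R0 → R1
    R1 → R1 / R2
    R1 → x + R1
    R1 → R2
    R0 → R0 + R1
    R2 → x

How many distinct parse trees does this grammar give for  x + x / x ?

Parse trees for x + x / x:
  [R0 [R1 [R1 x + [R1 [R2 x]]] / [R2 x]]]
  [R0 [R1 x + [R1 [R1 [R2 x]] / [R2 x]]]]
  [R0 [R0 [R1 [R2 x]]] + [R1 [R1 [R2 x]] / [R2 x]]]

3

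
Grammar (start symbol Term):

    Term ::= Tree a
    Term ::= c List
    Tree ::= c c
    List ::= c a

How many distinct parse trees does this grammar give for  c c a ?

Parse trees for c c a:
  [Term [Tree c c] a]
  [Term c [List c a]]

2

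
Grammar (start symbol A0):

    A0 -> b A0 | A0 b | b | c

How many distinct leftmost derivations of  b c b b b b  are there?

5

Parse trees for b c b b b b:
  [A0 b [A0 [A0 [A0 [A0 [A0 c] b] b] b] b]]
  [A0 [A0 b [A0 [A0 [A0 [A0 c] b] b] b]] b]
  [A0 [A0 [A0 b [A0 [A0 [A0 c] b] b]] b] b]
  [A0 [A0 [A0 [A0 b [A0 [A0 c] b]] b] b] b]
  [A0 [A0 [A0 [A0 [A0 b [A0 c]] b] b] b] b]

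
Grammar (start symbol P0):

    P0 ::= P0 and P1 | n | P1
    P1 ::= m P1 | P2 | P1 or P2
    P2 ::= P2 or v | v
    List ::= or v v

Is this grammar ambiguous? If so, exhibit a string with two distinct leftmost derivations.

Witness: v or v

Derivation 1: P0 ⇒ P1 ⇒ P2 ⇒ P2 or v ⇒ v or v
Derivation 2: P0 ⇒ P1 ⇒ P1 or P2 ⇒ P2 or P2 ⇒ v or P2 ⇒ v or v

Two distinct leftmost derivations for the same string.

Ambiguous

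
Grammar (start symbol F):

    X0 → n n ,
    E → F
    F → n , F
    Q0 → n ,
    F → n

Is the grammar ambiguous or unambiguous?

(X0, Q0, E are unreachable from F, so their rules don't affect L(F).) The reachable grammar is A → atom sep A | atom. Each atom is followed by either the separator (recurse) or end-of-string (stop) — no choice point.

Unambiguous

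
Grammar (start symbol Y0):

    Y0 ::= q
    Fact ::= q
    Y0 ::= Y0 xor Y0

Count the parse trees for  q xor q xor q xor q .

Parse trees for q xor q xor q xor q:
  [Y0 [Y0 q] xor [Y0 [Y0 q] xor [Y0 [Y0 q] xor [Y0 q]]]]
  [Y0 [Y0 q] xor [Y0 [Y0 [Y0 q] xor [Y0 q]] xor [Y0 q]]]
  [Y0 [Y0 [Y0 q] xor [Y0 q]] xor [Y0 [Y0 q] xor [Y0 q]]]
  [Y0 [Y0 [Y0 q] xor [Y0 [Y0 q] xor [Y0 q]]] xor [Y0 q]]
  [Y0 [Y0 [Y0 [Y0 q] xor [Y0 q]] xor [Y0 q]] xor [Y0 q]]

5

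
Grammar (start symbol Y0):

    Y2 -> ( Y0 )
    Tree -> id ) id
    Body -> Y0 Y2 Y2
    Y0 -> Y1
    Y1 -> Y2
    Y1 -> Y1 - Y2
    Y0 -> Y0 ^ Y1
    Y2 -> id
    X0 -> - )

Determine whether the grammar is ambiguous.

Unambiguous

Only Y0, Y1, Y2 are reachable from Y0; ignoring the rest: Y0 → Y0 ^ Y1 | Y1  ;  Y1 → Y1 - Y2 | Y2  — a left-associative chain with Y2 at the bottom. Each string factors uniquely by precedence.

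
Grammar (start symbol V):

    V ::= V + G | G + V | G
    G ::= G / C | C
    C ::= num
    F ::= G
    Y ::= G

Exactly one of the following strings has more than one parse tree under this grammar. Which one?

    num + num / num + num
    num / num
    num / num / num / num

num + num / num + num

num + num / num + num: 4 trees
num / num: 1 tree
num / num / num / num: 1 tree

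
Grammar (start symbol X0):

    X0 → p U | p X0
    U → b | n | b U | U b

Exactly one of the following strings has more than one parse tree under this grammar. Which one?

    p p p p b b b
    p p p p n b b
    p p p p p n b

p p p p b b b

p p p p b b b: 4 trees
p p p p n b b: 1 tree
p p p p p n b: 1 tree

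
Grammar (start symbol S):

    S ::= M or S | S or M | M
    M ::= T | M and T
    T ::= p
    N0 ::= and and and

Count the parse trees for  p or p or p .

Parse trees for p or p or p:
  [S [M [T p]] or [S [M [T p]] or [S [M [T p]]]]]
  [S [M [T p]] or [S [S [M [T p]]] or [M [T p]]]]
  [S [S [M [T p]] or [S [M [T p]]]] or [M [T p]]]
  [S [S [S [M [T p]]] or [M [T p]]] or [M [T p]]]

4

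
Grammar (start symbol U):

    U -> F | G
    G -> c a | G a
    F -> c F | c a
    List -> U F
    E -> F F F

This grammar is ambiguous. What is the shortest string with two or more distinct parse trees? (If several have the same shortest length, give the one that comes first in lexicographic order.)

length 2: c a has 2 parse trees

Two derivations of c a:
  U ⇒ F ⇒ c a
  U ⇒ G ⇒ c a

c a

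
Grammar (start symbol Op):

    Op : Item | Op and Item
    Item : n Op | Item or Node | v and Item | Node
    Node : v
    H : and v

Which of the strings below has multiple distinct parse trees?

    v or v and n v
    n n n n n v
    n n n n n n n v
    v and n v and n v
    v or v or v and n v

v and n v and n v

v or v and n v: 1 tree
n n n n n v: 1 tree
n n n n n n n v: 1 tree
v and n v and n v: 6 trees
v or v or v and n v: 1 tree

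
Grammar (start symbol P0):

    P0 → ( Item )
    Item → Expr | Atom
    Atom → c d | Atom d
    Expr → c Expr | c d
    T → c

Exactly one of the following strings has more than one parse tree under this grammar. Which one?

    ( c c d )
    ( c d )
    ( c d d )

( c d )

( c c d ): 1 tree
( c d ): 2 trees
( c d d ): 1 tree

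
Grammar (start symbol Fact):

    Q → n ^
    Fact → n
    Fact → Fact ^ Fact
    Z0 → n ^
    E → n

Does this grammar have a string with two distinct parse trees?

Ambiguous

Witness: n ^ n ^ n

Derivation 1: Fact ⇒ Fact ^ Fact ⇒ n ^ Fact ⇒ n ^ Fact ^ Fact ⇒ n ^ n ^ Fact ⇒ n ^ n ^ n
Derivation 2: Fact ⇒ Fact ^ Fact ⇒ Fact ^ Fact ^ Fact ⇒ n ^ Fact ^ Fact ⇒ n ^ n ^ Fact ⇒ n ^ n ^ n

Two distinct leftmost derivations for the same string.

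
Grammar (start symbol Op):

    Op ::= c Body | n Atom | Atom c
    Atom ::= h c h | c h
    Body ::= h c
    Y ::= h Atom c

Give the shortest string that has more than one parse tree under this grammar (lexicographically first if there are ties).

length 3: c h c has 2 parse trees

Two derivations of c h c:
  Op ⇒ c Body ⇒ c h c
  Op ⇒ Atom c ⇒ c h c

c h c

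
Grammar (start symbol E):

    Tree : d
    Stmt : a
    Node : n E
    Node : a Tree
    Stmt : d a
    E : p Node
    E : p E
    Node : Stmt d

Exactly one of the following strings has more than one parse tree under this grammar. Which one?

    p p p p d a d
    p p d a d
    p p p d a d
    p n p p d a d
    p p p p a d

p p p p d a d: 1 tree
p p d a d: 1 tree
p p p d a d: 1 tree
p n p p d a d: 1 tree
p p p p a d: 2 trees

p p p p a d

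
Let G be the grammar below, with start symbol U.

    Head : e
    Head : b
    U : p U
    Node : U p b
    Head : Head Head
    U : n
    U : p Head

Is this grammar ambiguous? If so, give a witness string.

Witness: p b b b

Derivation 1: U ⇒ p Head ⇒ p Head Head ⇒ p b Head ⇒ p b Head Head ⇒ p b b Head ⇒ p b b b
Derivation 2: U ⇒ p Head ⇒ p Head Head ⇒ p Head Head Head ⇒ p b Head Head ⇒ p b b Head ⇒ p b b b

Two distinct leftmost derivations for the same string.

Ambiguous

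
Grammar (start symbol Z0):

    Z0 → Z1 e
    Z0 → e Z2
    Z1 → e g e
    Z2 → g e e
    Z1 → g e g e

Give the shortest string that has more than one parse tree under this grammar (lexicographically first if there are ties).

e g e e

length 4: e g e e has 2 parse trees

Two derivations of e g e e:
  Z0 ⇒ Z1 e ⇒ e g e e
  Z0 ⇒ e Z2 ⇒ e g e e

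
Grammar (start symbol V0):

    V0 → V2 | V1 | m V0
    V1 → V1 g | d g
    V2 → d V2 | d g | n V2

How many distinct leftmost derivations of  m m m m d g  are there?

Parse trees for m m m m d g:
  [V0 m [V0 m [V0 m [V0 m [V0 [V2 d g]]]]]]
  [V0 m [V0 m [V0 m [V0 m [V0 [V1 d g]]]]]]

2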